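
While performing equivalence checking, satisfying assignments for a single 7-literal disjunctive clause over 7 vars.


Step 1: Total=2^7=128
Step 2: Unsat when all 7 false: 2^0=1
Step 3: Sat=128-1=127

127


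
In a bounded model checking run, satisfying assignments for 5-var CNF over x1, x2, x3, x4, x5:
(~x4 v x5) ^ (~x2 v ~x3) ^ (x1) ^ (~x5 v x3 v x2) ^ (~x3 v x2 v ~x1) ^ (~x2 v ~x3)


CNF with 6 clauses over 5 vars (32 assignments).
An assignment satisfies CNF iff every clause has >=1 true literal.
Check each row (bits = x1,x2,x3,x4,x5; clause T/F shown):
  row 0 [00000]: clauses=TTFTTT -> 0
  row 1 [00001]: clauses=TTFFTT -> 0
  row 2 [00010]: clauses=FTFTTT -> 0
  row 3 [00011]: clauses=TTFFTT -> 0
  row 4 [00100]: clauses=TTFTTT -> 0
  row 5 [00101]: clauses=TTFTTT -> 0
  row 6 [00110]: clauses=FTFTTT -> 0
  row 7 [00111]: clauses=TTFTTT -> 0
  row 8 [01000]: clauses=TTFTTT -> 0
  row 9 [01001]: clauses=TTFTTT -> 0
  row 10 [01010]: clauses=FTFTTT -> 0
  row 11 [01011]: clauses=TTFTTT -> 0
  row 12 [01100]: clauses=TFFTTF -> 0
  row 13 [01101]: clauses=TFFTTF -> 0
  row 14 [01110]: clauses=FFFTTF -> 0
  row 15 [01111]: clauses=TFFTTF -> 0
  row 16 [10000]: clauses=TTTTTT -> 1
  row 17 [10001]: clauses=TTTFTT -> 0
  row 18 [10010]: clauses=FTTTTT -> 0
  row 19 [10011]: clauses=TTTFTT -> 0
  row 20 [10100]: clauses=TTTTFT -> 0
  row 21 [10101]: clauses=TTTTFT -> 0
  row 22 [10110]: clauses=FTTTFT -> 0
  row 23 [10111]: clauses=TTTTFT -> 0
  row 24 [11000]: clauses=TTTTTT -> 1
  row 25 [11001]: clauses=TTTTTT -> 1
  row 26 [11010]: clauses=FTTTTT -> 0
  row 27 [11011]: clauses=TTTTTT -> 1
  row 28 [11100]: clauses=TFTTTF -> 0
  row 29 [11101]: clauses=TFTTTF -> 0
  row 30 [11110]: clauses=FFTTTF -> 0
  row 31 [11111]: clauses=TFTTTF -> 0
Full result column, 8 rows per line (x1,x2 fixed per line; x3,x4,x5 runs 000..111 left to right):
  rows 0-7 [x1,x2=00]: 00000000  (ones: 0)
  rows 8-15 [x1,x2=01]: 00000000  (ones: 0)
  rows 16-23 [x1,x2=10]: 10000000  (ones: 1)
  rows 24-31 [x1,x2=11]: 11010000  (ones: 3)
Satisfying assignments = 0+0+1+3 = 4

4


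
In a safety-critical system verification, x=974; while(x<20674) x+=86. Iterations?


Step 1: x goes from 974 toward 20674 by 86; the body runs while x<20674, so iterations = ceil((bound-start)/step)
Step 2: Distance=19700
Step 3: ceil(19700/86)=230

230


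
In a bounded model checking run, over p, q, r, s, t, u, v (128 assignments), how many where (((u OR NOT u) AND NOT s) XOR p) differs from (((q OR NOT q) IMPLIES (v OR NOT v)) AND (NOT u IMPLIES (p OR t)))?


F1 = (((u OR NOT u) AND NOT s) XOR p)
F2 = (((q OR NOT q) IMPLIES (v OR NOT v)) AND (NOT u IMPLIES (p OR t)))
Evaluate both on each of 128 rows (bits = p,q,r,s,t,u,v):
  row 0 [0000000]: F1=1 F2=0 (differ) -> 1
  row 1 [0000001]: F1=1 F2=0 (differ) -> 1
  row 2 [0000010]: F1=1 F2=1 -> 0
  row 3 [0000011]: F1=1 F2=1 -> 0
  row 4 [0000100]: F1=1 F2=1 -> 0
  (every remaining row is evaluated the same way; all 128 results are listed next)
Full result column, 8 rows per line (p,q,r,s fixed per line; t,u,v runs 000..111 left to right):
  rows 0-7 [p,q,r,s=0000]: 11000000  (ones: 2)
  rows 8-15 [p,q,r,s=0001]: 00111111  (ones: 6)
  rows 16-23 [p,q,r,s=0010]: 11000000  (ones: 2)
  rows 24-31 [p,q,r,s=0011]: 00111111  (ones: 6)
  rows 32-39 [p,q,r,s=0100]: 11000000  (ones: 2)
  rows 40-47 [p,q,r,s=0101]: 00111111  (ones: 6)
  rows 48-55 [p,q,r,s=0110]: 11000000  (ones: 2)
  rows 56-63 [p,q,r,s=0111]: 00111111  (ones: 6)
  rows 64-71 [p,q,r,s=1000]: 11111111  (ones: 8)
  rows 72-79 [p,q,r,s=1001]: 00000000  (ones: 0)
  rows 80-87 [p,q,r,s=1010]: 11111111  (ones: 8)
  rows 88-95 [p,q,r,s=1011]: 00000000  (ones: 0)
  rows 96-103 [p,q,r,s=1100]: 11111111  (ones: 8)
  rows 104-111 [p,q,r,s=1101]: 00000000  (ones: 0)
  rows 112-119 [p,q,r,s=1110]: 11111111  (ones: 8)
  rows 120-127 [p,q,r,s=1111]: 00000000  (ones: 0)
Disagreements = 2+6+2+6+2+6+2+6+8+0+8+0+8+0+8+0 = 64

64


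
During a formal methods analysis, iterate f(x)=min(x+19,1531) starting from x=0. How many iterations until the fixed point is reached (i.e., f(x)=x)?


Step 1: x=0, cap=1531, increment=19
Step 2: x grows by 19 each step until capped at 1531; fixed point is x=1531
Step 3: iterations = ceil(1531/19) = 81

81


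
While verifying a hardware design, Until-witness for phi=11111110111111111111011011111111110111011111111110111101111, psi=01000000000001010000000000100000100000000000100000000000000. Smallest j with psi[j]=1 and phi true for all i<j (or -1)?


(phi U psi) at 0: need smallest j with psi[j]=1 and phi[i]=1 for all i in [0,j).
Scan from step 0:
  step 0: phi=1, psi=0 -> continue
  step 1: psi=1 and phi held for [0,1) -> witness found
Witness step = 1

1


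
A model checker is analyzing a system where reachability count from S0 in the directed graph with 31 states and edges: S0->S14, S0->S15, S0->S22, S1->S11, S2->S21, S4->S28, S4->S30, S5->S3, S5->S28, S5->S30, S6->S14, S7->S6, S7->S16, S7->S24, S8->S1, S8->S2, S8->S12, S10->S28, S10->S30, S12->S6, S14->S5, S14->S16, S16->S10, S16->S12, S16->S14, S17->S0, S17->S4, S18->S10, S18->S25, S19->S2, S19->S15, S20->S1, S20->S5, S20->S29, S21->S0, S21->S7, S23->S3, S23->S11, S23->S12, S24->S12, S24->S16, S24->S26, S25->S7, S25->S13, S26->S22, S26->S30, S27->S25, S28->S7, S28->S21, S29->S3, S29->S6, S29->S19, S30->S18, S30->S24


BFS from S0:
  layer 0: {S0}
  layer 1: {S14, S15, S22}
  layer 2: {S5, S16}
  layer 3: {S3, S10, S12, S28, S30}
  layer 4: {S6, S7, S18, S21, S24}
  layer 5: {S25, S26}
  layer 6: {S13}
Reachable set: {S0, S3, S5, S6, S7, S10, S12, S13, S14, S15, S16, S18, S21, S22, S24, S25, S26, S28, S30}
Count = 19

19


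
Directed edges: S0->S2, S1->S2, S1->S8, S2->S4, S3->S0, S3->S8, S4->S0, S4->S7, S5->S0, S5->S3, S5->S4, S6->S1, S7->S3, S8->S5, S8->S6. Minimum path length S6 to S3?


BFS layer-by-layer from S6:
  dist 0: {S6}
  dist 1: {S1}
  dist 2: {S2, S8}
  dist 3: {S4, S5}
  dist 4: {S0, S3, S7}
  -> S3 reached at distance 4
Shortest path length = 4

4


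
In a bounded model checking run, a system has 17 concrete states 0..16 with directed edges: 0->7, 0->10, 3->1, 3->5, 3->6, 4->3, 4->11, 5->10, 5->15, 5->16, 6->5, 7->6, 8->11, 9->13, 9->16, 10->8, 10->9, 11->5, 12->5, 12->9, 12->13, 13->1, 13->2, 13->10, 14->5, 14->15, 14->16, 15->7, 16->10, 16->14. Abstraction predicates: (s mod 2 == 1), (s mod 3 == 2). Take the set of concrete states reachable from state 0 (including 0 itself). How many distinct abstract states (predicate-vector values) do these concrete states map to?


BFS from 0:
Concrete reachable: {0, 1, 2, 5, 6, 7, 8, 9, 10, 11, 13, 14, 15, 16}
Abstract via predicates (s mod 2 == 1), (s mod 3 == 2):
  (0,0) <- {0, 6, 10, 16}
  (0,1) <- {2, 8, 14}
  (1,0) <- {1, 7, 9, 13, 15}
  (1,1) <- {5, 11}
Distinct abstract states = 4

4


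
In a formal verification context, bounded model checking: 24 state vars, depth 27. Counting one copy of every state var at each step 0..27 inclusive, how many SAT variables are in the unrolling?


BMC unrolls to depth k, creating one copy of each state var for steps 0..k.
Step count = 27 + 1 = 28 (steps 0 through 27)
Vars per step = 24
Total = 24 * 28 = 672

672


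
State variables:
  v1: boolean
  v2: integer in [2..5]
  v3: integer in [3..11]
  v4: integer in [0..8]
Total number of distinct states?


State space = product of domain sizes of all variables.
Domain sizes:
  v1 (boolean): 2
  v2 (integer in [2..5]): 4
  v3 (integer in [3..11]): 9
  v4 (integer in [0..8]): 9
Product = 2 * 4 * 9 * 9 = 648

648


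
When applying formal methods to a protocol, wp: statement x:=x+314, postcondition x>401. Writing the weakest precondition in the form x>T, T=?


Formula: wp(x:=E, P) = P[E/x] (substitute E for x in postcondition)
Step 1: Postcondition: x>401
Step 2: Substitute x+314 for x: x+314>401
Step 3: Solve for x: x > 401-314 = 87

87


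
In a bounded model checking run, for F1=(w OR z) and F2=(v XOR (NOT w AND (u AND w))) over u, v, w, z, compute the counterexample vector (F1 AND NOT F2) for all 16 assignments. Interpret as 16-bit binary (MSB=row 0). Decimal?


F1 = (w OR z)
F2 = (v XOR (NOT w AND (u AND w)))
Counterexample to F1=>F2 is where F1=1 and F2=0.
Evaluate each row (bits = u,v,w,z, MSB first):
  row 0 [0000]: F1=0 F2=0 -> F1&~F2 -> 0
  row 1 [0001]: F1=1 F2=0 -> F1&~F2 -> 1
  row 2 [0010]: F1=1 F2=0 -> F1&~F2 -> 1
  row 3 [0011]: F1=1 F2=0 -> F1&~F2 -> 1
  row 4 [0100]: F1=0 F2=1 -> F1&~F2 -> 0
  row 5 [0101]: F1=1 F2=1 -> F1&~F2 -> 0
  row 6 [0110]: F1=1 F2=1 -> F1&~F2 -> 0
  row 7 [0111]: F1=1 F2=1 -> F1&~F2 -> 0
  row 8 [1000]: F1=0 F2=0 -> F1&~F2 -> 0
  row 9 [1001]: F1=1 F2=0 -> F1&~F2 -> 1
  row 10 [1010]: F1=1 F2=0 -> F1&~F2 -> 1
  row 11 [1011]: F1=1 F2=0 -> F1&~F2 -> 1
  row 12 [1100]: F1=0 F2=1 -> F1&~F2 -> 0
  row 13 [1101]: F1=1 F2=1 -> F1&~F2 -> 0
  row 14 [1110]: F1=1 F2=1 -> F1&~F2 -> 0
  row 15 [1111]: F1=1 F2=1 -> F1&~F2 -> 0
Full result column, 4 rows per line (u,v fixed per line; w,z runs 00..11 left to right):
  rows 0-3 [u,v=00]: 0111  = hex 7
  rows 4-7 [u,v=01]: 0000  = hex 0
  rows 8-11 [u,v=10]: 0111  = hex 7
  rows 12-15 [u,v=11]: 0000  = hex 0
Counterexample vector (row 0 .. row 15) = 0111000001110000
Output column grouped in 4s = 0111 0000 0111 0000 = 0x7070
Convert to decimal digit by digit (value = value*16 + digit):
  7 -> 7
  7*16 + 0 = 112
  112*16 + 7 = 1799
  1799*16 + 0 = 28784
Decimal = 28784

28784


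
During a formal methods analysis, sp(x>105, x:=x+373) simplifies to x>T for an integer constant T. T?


Formula: sp(P, x:=E) = exists old_x. (x = E[old_x/x]) AND P[old_x/x] (old_x is the value of x before the assignment; eliminate old_x by solving x = E[old_x/x] for old_x)
Step 1: Precondition P: x>105, i.e. old_x > 105
Step 2: Assignment gives x = old_x + 373, so old_x = x - 373
Step 3: Substitute into P: x - 373 > 105
Step 4: Simplify: x > 105+373 = 478

478


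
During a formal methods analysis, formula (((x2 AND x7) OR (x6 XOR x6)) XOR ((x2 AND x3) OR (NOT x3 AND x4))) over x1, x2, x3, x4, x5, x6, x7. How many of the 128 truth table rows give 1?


Formula: (((x2 AND x7) OR (x6 XOR x6)) XOR ((x2 AND x3) OR (NOT x3 AND x4))) over 7 vars (128 rows)
Evaluate each row (x1, x2, x3, x4, x5, x6, x7 as bits, MSB first):
  row 0 [0000000]: (((0 AND 0) OR (0 XOR 0)) XOR ((0 AND 0) OR (NOT 0 AND 0))) -> 0
  row 1 [0000001]: (((0 AND 1) OR (0 XOR 0)) XOR ((0 AND 0) OR (NOT 0 AND 0))) -> 0
  row 2 [0000010]: (((0 AND 0) OR (1 XOR 1)) XOR ((0 AND 0) OR (NOT 0 AND 0))) -> 0
  row 3 [0000011]: (((0 AND 1) OR (1 XOR 1)) XOR ((0 AND 0) OR (NOT 0 AND 0))) -> 0
  row 4 [0000100]: (((0 AND 0) OR (0 XOR 0)) XOR ((0 AND 0) OR (NOT 0 AND 0))) -> 0
  (every remaining row is evaluated the same way; all 128 results are listed next)
Full result column, 8 rows per line (x1,x2,x3,x4 fixed per line; x5,x6,x7 runs 000..111 left to right):
  rows 0-7 [x1,x2,x3,x4=0000]: 00000000  (ones: 0)
  rows 8-15 [x1,x2,x3,x4=0001]: 11111111  (ones: 8)
  rows 16-23 [x1,x2,x3,x4=0010]: 00000000  (ones: 0)
  rows 24-31 [x1,x2,x3,x4=0011]: 00000000  (ones: 0)
  rows 32-39 [x1,x2,x3,x4=0100]: 01010101  (ones: 4)
  rows 40-47 [x1,x2,x3,x4=0101]: 10101010  (ones: 4)
  rows 48-55 [x1,x2,x3,x4=0110]: 10101010  (ones: 4)
  rows 56-63 [x1,x2,x3,x4=0111]: 10101010  (ones: 4)
  rows 64-71 [x1,x2,x3,x4=1000]: 00000000  (ones: 0)
  rows 72-79 [x1,x2,x3,x4=1001]: 11111111  (ones: 8)
  rows 80-87 [x1,x2,x3,x4=1010]: 00000000  (ones: 0)
  rows 88-95 [x1,x2,x3,x4=1011]: 00000000  (ones: 0)
  rows 96-103 [x1,x2,x3,x4=1100]: 01010101  (ones: 4)
  rows 104-111 [x1,x2,x3,x4=1101]: 10101010  (ones: 4)
  rows 112-119 [x1,x2,x3,x4=1110]: 10101010  (ones: 4)
  rows 120-127 [x1,x2,x3,x4=1111]: 10101010  (ones: 4)
Count of 1-rows = 0+8+0+0+4+4+4+4+0+8+0+0+4+4+4+4 = 48

48


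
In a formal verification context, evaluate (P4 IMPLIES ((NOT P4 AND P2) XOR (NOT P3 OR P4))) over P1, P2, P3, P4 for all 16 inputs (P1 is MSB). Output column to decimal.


Formula: (P4 IMPLIES ((NOT P4 AND P2) XOR (NOT P3 OR P4))) over P1, P2, P3, P4 (16 rows)
Evaluate each row (bits = P1,P2,P3,P4, MSB first):
  row 0 [0000]: (0 IMPLIES ((NOT 0 AND 0) XOR (NOT 0 OR 0))) -> 1
  row 1 [0001]: (1 IMPLIES ((NOT 1 AND 0) XOR (NOT 0 OR 1))) -> 1
  row 2 [0010]: (0 IMPLIES ((NOT 0 AND 0) XOR (NOT 1 OR 0))) -> 1
  row 3 [0011]: (1 IMPLIES ((NOT 1 AND 0) XOR (NOT 1 OR 1))) -> 1
  row 4 [0100]: (0 IMPLIES ((NOT 0 AND 1) XOR (NOT 0 OR 0))) -> 1
  row 5 [0101]: (1 IMPLIES ((NOT 1 AND 1) XOR (NOT 0 OR 1))) -> 1
  row 6 [0110]: (0 IMPLIES ((NOT 0 AND 1) XOR (NOT 1 OR 0))) -> 1
  row 7 [0111]: (1 IMPLIES ((NOT 1 AND 1) XOR (NOT 1 OR 1))) -> 1
  row 8 [1000]: (0 IMPLIES ((NOT 0 AND 0) XOR (NOT 0 OR 0))) -> 1
  row 9 [1001]: (1 IMPLIES ((NOT 1 AND 0) XOR (NOT 0 OR 1))) -> 1
  row 10 [1010]: (0 IMPLIES ((NOT 0 AND 0) XOR (NOT 1 OR 0))) -> 1
  row 11 [1011]: (1 IMPLIES ((NOT 1 AND 0) XOR (NOT 1 OR 1))) -> 1
  row 12 [1100]: (0 IMPLIES ((NOT 0 AND 1) XOR (NOT 0 OR 0))) -> 1
  row 13 [1101]: (1 IMPLIES ((NOT 1 AND 1) XOR (NOT 0 OR 1))) -> 1
  row 14 [1110]: (0 IMPLIES ((NOT 0 AND 1) XOR (NOT 1 OR 0))) -> 1
  row 15 [1111]: (1 IMPLIES ((NOT 1 AND 1) XOR (NOT 1 OR 1))) -> 1
Full result column, 4 rows per line (P1,P2 fixed per line; P3,P4 runs 00..11 left to right):
  rows 0-3 [P1,P2=00]: 1111  = hex F
  rows 4-7 [P1,P2=01]: 1111  = hex F
  rows 8-11 [P1,P2=10]: 1111  = hex F
  rows 12-15 [P1,P2=11]: 1111  = hex F
Output column (row 0 .. row 15) = 1111111111111111
Output column grouped in 4s = 1111 1111 1111 1111 = 0xFFFF
Convert to decimal digit by digit (value = value*16 + digit):
  F -> 15
  15*16 + 15 (F) = 255
  255*16 + 15 (F) = 4095
  4095*16 + 15 (F) = 65535
Decimal = 65535

65535


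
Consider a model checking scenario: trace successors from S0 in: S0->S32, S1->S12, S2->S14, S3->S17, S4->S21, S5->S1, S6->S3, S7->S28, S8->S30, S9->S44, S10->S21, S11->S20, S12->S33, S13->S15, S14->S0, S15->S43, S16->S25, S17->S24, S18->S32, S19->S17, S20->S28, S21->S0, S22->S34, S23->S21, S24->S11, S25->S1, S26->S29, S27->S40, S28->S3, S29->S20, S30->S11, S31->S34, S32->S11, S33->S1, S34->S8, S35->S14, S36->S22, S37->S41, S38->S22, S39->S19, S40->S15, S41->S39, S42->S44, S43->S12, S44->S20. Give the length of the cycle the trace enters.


Trace from S0 until a state repeats:
  S0 -> S32 -> S11 -> S20 -> S28 -> S3 -> S17 -> S24 -> S11
S11 first seen at step 2, revisited at step 8.
Cycle length = 8 - 2 = 6

6


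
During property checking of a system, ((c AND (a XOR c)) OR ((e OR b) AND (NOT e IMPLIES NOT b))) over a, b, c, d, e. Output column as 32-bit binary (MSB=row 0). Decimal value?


Formula: ((c AND (a XOR c)) OR ((e OR b) AND (NOT e IMPLIES NOT b))) over a, b, c, d, e (32 rows)
Evaluate each row (bits = a,b,c,d,e, MSB first):
  row 0 [00000]: ((0 AND (0 XOR 0)) OR ((0 OR 0) AND (NOT 0 IMPLIES NOT 0))) -> 0
  row 1 [00001]: ((0 AND (0 XOR 0)) OR ((1 OR 0) AND (NOT 1 IMPLIES NOT 0))) -> 1
  row 2 [00010]: ((0 AND (0 XOR 0)) OR ((0 OR 0) AND (NOT 0 IMPLIES NOT 0))) -> 0
  row 3 [00011]: ((0 AND (0 XOR 0)) OR ((1 OR 0) AND (NOT 1 IMPLIES NOT 0))) -> 1
  row 4 [00100]: ((1 AND (0 XOR 1)) OR ((0 OR 0) AND (NOT 0 IMPLIES NOT 0))) -> 1
  row 5 [00101]: ((1 AND (0 XOR 1)) OR ((1 OR 0) AND (NOT 1 IMPLIES NOT 0))) -> 1
  row 6 [00110]: ((1 AND (0 XOR 1)) OR ((0 OR 0) AND (NOT 0 IMPLIES NOT 0))) -> 1
  row 7 [00111]: ((1 AND (0 XOR 1)) OR ((1 OR 0) AND (NOT 1 IMPLIES NOT 0))) -> 1
  row 8 [01000]: ((0 AND (0 XOR 0)) OR ((0 OR 1) AND (NOT 0 IMPLIES NOT 1))) -> 0
  row 9 [01001]: ((0 AND (0 XOR 0)) OR ((1 OR 1) AND (NOT 1 IMPLIES NOT 1))) -> 1
  row 10 [01010]: ((0 AND (0 XOR 0)) OR ((0 OR 1) AND (NOT 0 IMPLIES NOT 1))) -> 0
  row 11 [01011]: ((0 AND (0 XOR 0)) OR ((1 OR 1) AND (NOT 1 IMPLIES NOT 1))) -> 1
  row 12 [01100]: ((1 AND (0 XOR 1)) OR ((0 OR 1) AND (NOT 0 IMPLIES NOT 1))) -> 1
  row 13 [01101]: ((1 AND (0 XOR 1)) OR ((1 OR 1) AND (NOT 1 IMPLIES NOT 1))) -> 1
  row 14 [01110]: ((1 AND (0 XOR 1)) OR ((0 OR 1) AND (NOT 0 IMPLIES NOT 1))) -> 1
  row 15 [01111]: ((1 AND (0 XOR 1)) OR ((1 OR 1) AND (NOT 1 IMPLIES NOT 1))) -> 1
  row 16 [10000]: ((0 AND (1 XOR 0)) OR ((0 OR 0) AND (NOT 0 IMPLIES NOT 0))) -> 0
  row 17 [10001]: ((0 AND (1 XOR 0)) OR ((1 OR 0) AND (NOT 1 IMPLIES NOT 0))) -> 1
  row 18 [10010]: ((0 AND (1 XOR 0)) OR ((0 OR 0) AND (NOT 0 IMPLIES NOT 0))) -> 0
  row 19 [10011]: ((0 AND (1 XOR 0)) OR ((1 OR 0) AND (NOT 1 IMPLIES NOT 0))) -> 1
  row 20 [10100]: ((1 AND (1 XOR 1)) OR ((0 OR 0) AND (NOT 0 IMPLIES NOT 0))) -> 0
  row 21 [10101]: ((1 AND (1 XOR 1)) OR ((1 OR 0) AND (NOT 1 IMPLIES NOT 0))) -> 1
  row 22 [10110]: ((1 AND (1 XOR 1)) OR ((0 OR 0) AND (NOT 0 IMPLIES NOT 0))) -> 0
  row 23 [10111]: ((1 AND (1 XOR 1)) OR ((1 OR 0) AND (NOT 1 IMPLIES NOT 0))) -> 1
  row 24 [11000]: ((0 AND (1 XOR 0)) OR ((0 OR 1) AND (NOT 0 IMPLIES NOT 1))) -> 0
  row 25 [11001]: ((0 AND (1 XOR 0)) OR ((1 OR 1) AND (NOT 1 IMPLIES NOT 1))) -> 1
  row 26 [11010]: ((0 AND (1 XOR 0)) OR ((0 OR 1) AND (NOT 0 IMPLIES NOT 1))) -> 0
  row 27 [11011]: ((0 AND (1 XOR 0)) OR ((1 OR 1) AND (NOT 1 IMPLIES NOT 1))) -> 1
  row 28 [11100]: ((1 AND (1 XOR 1)) OR ((0 OR 1) AND (NOT 0 IMPLIES NOT 1))) -> 0
  row 29 [11101]: ((1 AND (1 XOR 1)) OR ((1 OR 1) AND (NOT 1 IMPLIES NOT 1))) -> 1
  row 30 [11110]: ((1 AND (1 XOR 1)) OR ((0 OR 1) AND (NOT 0 IMPLIES NOT 1))) -> 0
  row 31 [11111]: ((1 AND (1 XOR 1)) OR ((1 OR 1) AND (NOT 1 IMPLIES NOT 1))) -> 1
Full result column, 4 rows per line (a,b,c fixed per line; d,e runs 00..11 left to right):
  rows 0-3 [a,b,c=000]: 0101  = hex 5
  rows 4-7 [a,b,c=001]: 1111  = hex F
  rows 8-11 [a,b,c=010]: 0101  = hex 5
  rows 12-15 [a,b,c=011]: 1111  = hex F
  rows 16-19 [a,b,c=100]: 0101  = hex 5
  rows 20-23 [a,b,c=101]: 0101  = hex 5
  rows 24-27 [a,b,c=110]: 0101  = hex 5
  rows 28-31 [a,b,c=111]: 0101  = hex 5
Output column (row 0 .. row 31) = 01011111010111110101010101010101
Output column grouped in 4s = 0101 1111 0101 1111 0101 0101 0101 0101 = 0x5F5F5555
Convert to decimal digit by digit (value = value*16 + digit):
  5 -> 5
  5*16 + 15 (F) = 95
  95*16 + 5 = 1525
  1525*16 + 15 (F) = 24415
  24415*16 + 5 = 390645
  390645*16 + 5 = 6250325
  6250325*16 + 5 = 100005205
  100005205*16 + 5 = 1600083285
Decimal = 1600083285

1600083285


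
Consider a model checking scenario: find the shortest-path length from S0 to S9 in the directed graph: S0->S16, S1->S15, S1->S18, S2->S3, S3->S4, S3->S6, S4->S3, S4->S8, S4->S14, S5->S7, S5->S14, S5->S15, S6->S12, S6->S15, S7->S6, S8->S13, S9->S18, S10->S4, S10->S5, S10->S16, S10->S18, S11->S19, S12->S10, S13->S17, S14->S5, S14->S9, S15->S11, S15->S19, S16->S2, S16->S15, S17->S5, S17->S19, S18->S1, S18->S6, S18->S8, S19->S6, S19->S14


BFS layer-by-layer from S0:
  dist 0: {S0}
  dist 1: {S16}
  dist 2: {S2, S15}
  dist 3: {S3, S11, S19}
  dist 4: {S4, S6, S14}
  dist 5: {S5, S8, S9, S12}
  -> S9 reached at distance 5
Shortest path length = 5

5


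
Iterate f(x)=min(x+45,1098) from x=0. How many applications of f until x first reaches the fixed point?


Step 1: x=0, cap=1098, increment=45
Step 2: x grows by 45 each step until capped at 1098; fixed point is x=1098
Step 3: iterations = ceil(1098/45) = 25

25


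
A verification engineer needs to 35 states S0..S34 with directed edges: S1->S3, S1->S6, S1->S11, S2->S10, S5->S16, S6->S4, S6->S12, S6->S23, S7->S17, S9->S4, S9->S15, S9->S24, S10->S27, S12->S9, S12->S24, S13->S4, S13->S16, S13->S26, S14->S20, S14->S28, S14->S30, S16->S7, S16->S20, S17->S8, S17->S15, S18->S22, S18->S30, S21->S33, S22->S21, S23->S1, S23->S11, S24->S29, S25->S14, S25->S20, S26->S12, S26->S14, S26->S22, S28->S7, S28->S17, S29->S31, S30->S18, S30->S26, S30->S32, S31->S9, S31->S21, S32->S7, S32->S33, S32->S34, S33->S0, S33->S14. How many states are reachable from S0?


BFS from S0:
  layer 0: {S0}
Reachable set: {S0}
Count = 1

1


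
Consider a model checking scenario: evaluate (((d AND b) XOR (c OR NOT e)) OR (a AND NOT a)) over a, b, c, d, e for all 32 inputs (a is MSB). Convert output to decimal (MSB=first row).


Formula: (((d AND b) XOR (c OR NOT e)) OR (a AND NOT a)) over a, b, c, d, e (32 rows)
Evaluate each row (bits = a,b,c,d,e, MSB first):
  row 0 [00000]: (((0 AND 0) XOR (0 OR NOT 0)) OR (0 AND NOT 0)) -> 1
  row 1 [00001]: (((0 AND 0) XOR (0 OR NOT 1)) OR (0 AND NOT 0)) -> 0
  row 2 [00010]: (((1 AND 0) XOR (0 OR NOT 0)) OR (0 AND NOT 0)) -> 1
  row 3 [00011]: (((1 AND 0) XOR (0 OR NOT 1)) OR (0 AND NOT 0)) -> 0
  row 4 [00100]: (((0 AND 0) XOR (1 OR NOT 0)) OR (0 AND NOT 0)) -> 1
  row 5 [00101]: (((0 AND 0) XOR (1 OR NOT 1)) OR (0 AND NOT 0)) -> 1
  row 6 [00110]: (((1 AND 0) XOR (1 OR NOT 0)) OR (0 AND NOT 0)) -> 1
  row 7 [00111]: (((1 AND 0) XOR (1 OR NOT 1)) OR (0 AND NOT 0)) -> 1
  row 8 [01000]: (((0 AND 1) XOR (0 OR NOT 0)) OR (0 AND NOT 0)) -> 1
  row 9 [01001]: (((0 AND 1) XOR (0 OR NOT 1)) OR (0 AND NOT 0)) -> 0
  row 10 [01010]: (((1 AND 1) XOR (0 OR NOT 0)) OR (0 AND NOT 0)) -> 0
  row 11 [01011]: (((1 AND 1) XOR (0 OR NOT 1)) OR (0 AND NOT 0)) -> 1
  row 12 [01100]: (((0 AND 1) XOR (1 OR NOT 0)) OR (0 AND NOT 0)) -> 1
  row 13 [01101]: (((0 AND 1) XOR (1 OR NOT 1)) OR (0 AND NOT 0)) -> 1
  row 14 [01110]: (((1 AND 1) XOR (1 OR NOT 0)) OR (0 AND NOT 0)) -> 0
  row 15 [01111]: (((1 AND 1) XOR (1 OR NOT 1)) OR (0 AND NOT 0)) -> 0
  row 16 [10000]: (((0 AND 0) XOR (0 OR NOT 0)) OR (1 AND NOT 1)) -> 1
  row 17 [10001]: (((0 AND 0) XOR (0 OR NOT 1)) OR (1 AND NOT 1)) -> 0
  row 18 [10010]: (((1 AND 0) XOR (0 OR NOT 0)) OR (1 AND NOT 1)) -> 1
  row 19 [10011]: (((1 AND 0) XOR (0 OR NOT 1)) OR (1 AND NOT 1)) -> 0
  row 20 [10100]: (((0 AND 0) XOR (1 OR NOT 0)) OR (1 AND NOT 1)) -> 1
  row 21 [10101]: (((0 AND 0) XOR (1 OR NOT 1)) OR (1 AND NOT 1)) -> 1
  row 22 [10110]: (((1 AND 0) XOR (1 OR NOT 0)) OR (1 AND NOT 1)) -> 1
  row 23 [10111]: (((1 AND 0) XOR (1 OR NOT 1)) OR (1 AND NOT 1)) -> 1
  row 24 [11000]: (((0 AND 1) XOR (0 OR NOT 0)) OR (1 AND NOT 1)) -> 1
  row 25 [11001]: (((0 AND 1) XOR (0 OR NOT 1)) OR (1 AND NOT 1)) -> 0
  row 26 [11010]: (((1 AND 1) XOR (0 OR NOT 0)) OR (1 AND NOT 1)) -> 0
  row 27 [11011]: (((1 AND 1) XOR (0 OR NOT 1)) OR (1 AND NOT 1)) -> 1
  row 28 [11100]: (((0 AND 1) XOR (1 OR NOT 0)) OR (1 AND NOT 1)) -> 1
  row 29 [11101]: (((0 AND 1) XOR (1 OR NOT 1)) OR (1 AND NOT 1)) -> 1
  row 30 [11110]: (((1 AND 1) XOR (1 OR NOT 0)) OR (1 AND NOT 1)) -> 0
  row 31 [11111]: (((1 AND 1) XOR (1 OR NOT 1)) OR (1 AND NOT 1)) -> 0
Full result column, 4 rows per line (a,b,c fixed per line; d,e runs 00..11 left to right):
  rows 0-3 [a,b,c=000]: 1010  = hex A
  rows 4-7 [a,b,c=001]: 1111  = hex F
  rows 8-11 [a,b,c=010]: 1001  = hex 9
  rows 12-15 [a,b,c=011]: 1100  = hex C
  rows 16-19 [a,b,c=100]: 1010  = hex A
  rows 20-23 [a,b,c=101]: 1111  = hex F
  rows 24-27 [a,b,c=110]: 1001  = hex 9
  rows 28-31 [a,b,c=111]: 1100  = hex C
Output column (row 0 .. row 31) = 10101111100111001010111110011100
Output column grouped in 4s = 1010 1111 1001 1100 1010 1111 1001 1100 = 0xAF9CAF9C
Convert to decimal digit by digit (value = value*16 + digit):
  A -> 10
  10*16 + 15 (F) = 175
  175*16 + 9 = 2809
  2809*16 + 12 (C) = 44956
  44956*16 + 10 (A) = 719306
  719306*16 + 15 (F) = 11508911
  11508911*16 + 9 = 184142585
  184142585*16 + 12 (C) = 2946281372
Decimal = 2946281372

2946281372


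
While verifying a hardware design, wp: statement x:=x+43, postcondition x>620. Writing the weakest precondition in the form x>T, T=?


Formula: wp(x:=E, P) = P[E/x] (substitute E for x in postcondition)
Step 1: Postcondition: x>620
Step 2: Substitute x+43 for x: x+43>620
Step 3: Solve for x: x > 620-43 = 577

577


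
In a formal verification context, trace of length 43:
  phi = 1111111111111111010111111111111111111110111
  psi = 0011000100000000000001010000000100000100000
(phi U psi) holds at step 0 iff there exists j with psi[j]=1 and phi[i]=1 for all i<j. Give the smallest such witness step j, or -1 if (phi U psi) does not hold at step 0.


(phi U psi) at 0: need smallest j with psi[j]=1 and phi[i]=1 for all i in [0,j).
Scan from step 0:
  step 0: phi=1, psi=0 -> continue
  step 1: phi=1, psi=0 -> continue
  step 2: psi=1 and phi held for [0,2) -> witness found
Witness step = 2

2


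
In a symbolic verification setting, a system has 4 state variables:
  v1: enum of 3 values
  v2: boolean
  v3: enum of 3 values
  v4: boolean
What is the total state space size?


State space = product of domain sizes of all variables.
Domain sizes:
  v1 (enum of 3 values): 3
  v2 (boolean): 2
  v3 (enum of 3 values): 3
  v4 (boolean): 2
Product = 3 * 2 * 3 * 2 = 36

36


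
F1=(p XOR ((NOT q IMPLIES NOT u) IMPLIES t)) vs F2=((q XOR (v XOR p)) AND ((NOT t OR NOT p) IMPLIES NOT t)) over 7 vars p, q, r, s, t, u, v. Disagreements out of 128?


F1 = (p XOR ((NOT q IMPLIES NOT u) IMPLIES t))
F2 = ((q XOR (v XOR p)) AND ((NOT t OR NOT p) IMPLIES NOT t))
Evaluate both on each of 128 rows (bits = p,q,r,s,t,u,v):
  row 0 [0000000]: F1=0 F2=0 -> 0
  row 1 [0000001]: F1=0 F2=1 (differ) -> 1
  row 2 [0000010]: F1=1 F2=0 (differ) -> 1
  row 3 [0000011]: F1=1 F2=1 -> 0
  row 4 [0000100]: F1=1 F2=0 (differ) -> 1
  (every remaining row is evaluated the same way; all 128 results are listed next)
Full result column, 8 rows per line (p,q,r,s fixed per line; t,u,v runs 000..111 left to right):
  rows 0-7 [p,q,r,s=0000]: 01101111  (ones: 6)
  rows 8-15 [p,q,r,s=0001]: 01101111  (ones: 6)
  rows 16-23 [p,q,r,s=0010]: 01101111  (ones: 6)
  rows 24-31 [p,q,r,s=0011]: 01101111  (ones: 6)
  rows 32-39 [p,q,r,s=0100]: 10101111  (ones: 6)
  rows 40-47 [p,q,r,s=0101]: 10101111  (ones: 6)
  rows 48-55 [p,q,r,s=0110]: 10101111  (ones: 6)
  rows 56-63 [p,q,r,s=0111]: 10101111  (ones: 6)
  rows 64-71 [p,q,r,s=1000]: 01101010  (ones: 4)
  rows 72-79 [p,q,r,s=1001]: 01101010  (ones: 4)
  rows 80-87 [p,q,r,s=1010]: 01101010  (ones: 4)
  rows 88-95 [p,q,r,s=1011]: 01101010  (ones: 4)
  rows 96-103 [p,q,r,s=1100]: 10100101  (ones: 4)
  rows 104-111 [p,q,r,s=1101]: 10100101  (ones: 4)
  rows 112-119 [p,q,r,s=1110]: 10100101  (ones: 4)
  rows 120-127 [p,q,r,s=1111]: 10100101  (ones: 4)
Disagreements = 6+6+6+6+6+6+6+6+4+4+4+4+4+4+4+4 = 80

80


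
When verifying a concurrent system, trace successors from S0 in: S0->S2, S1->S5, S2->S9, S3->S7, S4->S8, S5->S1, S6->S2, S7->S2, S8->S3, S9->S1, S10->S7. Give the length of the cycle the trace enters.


Trace from S0 until a state repeats:
  S0 -> S2 -> S9 -> S1 -> S5 -> S1
S1 first seen at step 3, revisited at step 5.
Cycle length = 5 - 3 = 2

2


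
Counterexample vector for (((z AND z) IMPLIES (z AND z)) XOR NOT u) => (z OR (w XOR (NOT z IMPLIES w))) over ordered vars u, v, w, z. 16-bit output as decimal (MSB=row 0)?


F1 = (((z AND z) IMPLIES (z AND z)) XOR NOT u)
F2 = (z OR (w XOR (NOT z IMPLIES w)))
Counterexample to F1=>F2 is where F1=1 and F2=0.
Evaluate each row (bits = u,v,w,z, MSB first):
  row 0 [0000]: F1=0 F2=0 -> F1&~F2 -> 0
  row 1 [0001]: F1=0 F2=1 -> F1&~F2 -> 0
  row 2 [0010]: F1=0 F2=0 -> F1&~F2 -> 0
  row 3 [0011]: F1=0 F2=1 -> F1&~F2 -> 0
  row 4 [0100]: F1=0 F2=0 -> F1&~F2 -> 0
  row 5 [0101]: F1=0 F2=1 -> F1&~F2 -> 0
  row 6 [0110]: F1=0 F2=0 -> F1&~F2 -> 0
  row 7 [0111]: F1=0 F2=1 -> F1&~F2 -> 0
  row 8 [1000]: F1=1 F2=0 -> F1&~F2 -> 1
  row 9 [1001]: F1=1 F2=1 -> F1&~F2 -> 0
  row 10 [1010]: F1=1 F2=0 -> F1&~F2 -> 1
  row 11 [1011]: F1=1 F2=1 -> F1&~F2 -> 0
  row 12 [1100]: F1=1 F2=0 -> F1&~F2 -> 1
  row 13 [1101]: F1=1 F2=1 -> F1&~F2 -> 0
  row 14 [1110]: F1=1 F2=0 -> F1&~F2 -> 1
  row 15 [1111]: F1=1 F2=1 -> F1&~F2 -> 0
Full result column, 4 rows per line (u,v fixed per line; w,z runs 00..11 left to right):
  rows 0-3 [u,v=00]: 0000  = hex 0
  rows 4-7 [u,v=01]: 0000  = hex 0
  rows 8-11 [u,v=10]: 1010  = hex A
  rows 12-15 [u,v=11]: 1010  = hex A
Counterexample vector (row 0 .. row 15) = 0000000010101010
Output column grouped in 4s = 0000 0000 1010 1010 = 0x00AA
Convert to decimal digit by digit (value = value*16 + digit):
  0 -> 0
  0*16 + 0 = 0
  0*16 + 10 (A) = 10
  10*16 + 10 (A) = 170
Decimal = 170

170


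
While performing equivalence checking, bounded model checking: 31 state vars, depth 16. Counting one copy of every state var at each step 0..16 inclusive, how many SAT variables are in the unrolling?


BMC unrolls to depth k, creating one copy of each state var for steps 0..k.
Step count = 16 + 1 = 17 (steps 0 through 16)
Vars per step = 31
Total = 31 * 17 = 527

527


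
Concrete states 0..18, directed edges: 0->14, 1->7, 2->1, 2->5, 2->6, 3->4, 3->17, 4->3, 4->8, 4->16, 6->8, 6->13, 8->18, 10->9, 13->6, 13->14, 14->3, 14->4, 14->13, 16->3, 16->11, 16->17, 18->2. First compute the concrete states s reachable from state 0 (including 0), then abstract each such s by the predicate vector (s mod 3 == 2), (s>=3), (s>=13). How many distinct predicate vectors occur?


BFS from 0:
Concrete reachable: {0, 1, 2, 3, 4, 5, 6, 7, 8, 11, 13, 14, 16, 17, 18}
Abstract via predicates (s mod 3 == 2), (s>=3), (s>=13):
  (0,0,0) <- {0, 1}
  (0,1,0) <- {3, 4, 6, 7}
  (0,1,1) <- {13, 16, 18}
  (1,0,0) <- {2}
  (1,1,0) <- {5, 8, 11}
  (1,1,1) <- {14, 17}
Distinct abstract states = 6

6


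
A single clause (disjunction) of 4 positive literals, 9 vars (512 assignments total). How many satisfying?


Step 1: Total=2^9=512
Step 2: Unsat when all 4 false: 2^5=32
Step 3: Sat=512-32=480

480


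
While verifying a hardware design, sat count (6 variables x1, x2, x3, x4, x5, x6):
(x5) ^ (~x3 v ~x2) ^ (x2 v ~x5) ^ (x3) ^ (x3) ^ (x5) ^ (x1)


CNF with 7 clauses over 6 vars (64 assignments).
An assignment satisfies CNF iff every clause has >=1 true literal.
Check each row (bits = x1,x2,x3,x4,x5,x6; clause T/F shown):
  row 0 [000000]: clauses=FTTFFFF -> 0
  row 1 [000001]: clauses=FTTFFFF -> 0
  row 2 [000010]: clauses=TTFFFTF -> 0
  row 3 [000011]: clauses=TTFFFTF -> 0
  row 4 [000100]: clauses=FTTFFFF -> 0
  (every remaining row is evaluated the same way; all 64 results are listed next)
Full result column, 8 rows per line (x1,x2,x3 fixed per line; x4,x5,x6 runs 000..111 left to right):
  rows 0-7 [x1,x2,x3=000]: 00000000  (ones: 0)
  rows 8-15 [x1,x2,x3=001]: 00000000  (ones: 0)
  rows 16-23 [x1,x2,x3=010]: 00000000  (ones: 0)
  rows 24-31 [x1,x2,x3=011]: 00000000  (ones: 0)
  rows 32-39 [x1,x2,x3=100]: 00000000  (ones: 0)
  rows 40-47 [x1,x2,x3=101]: 00000000  (ones: 0)
  rows 48-55 [x1,x2,x3=110]: 00000000  (ones: 0)
  rows 56-63 [x1,x2,x3=111]: 00000000  (ones: 0)
Satisfying assignments = 0+0+0+0+0+0+0+0 = 0

0


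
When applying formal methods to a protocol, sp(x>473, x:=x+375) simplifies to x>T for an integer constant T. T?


Formula: sp(P, x:=E) = exists old_x. (x = E[old_x/x]) AND P[old_x/x] (old_x is the value of x before the assignment; eliminate old_x by solving x = E[old_x/x] for old_x)
Step 1: Precondition P: x>473, i.e. old_x > 473
Step 2: Assignment gives x = old_x + 375, so old_x = x - 375
Step 3: Substitute into P: x - 375 > 473
Step 4: Simplify: x > 473+375 = 848

848


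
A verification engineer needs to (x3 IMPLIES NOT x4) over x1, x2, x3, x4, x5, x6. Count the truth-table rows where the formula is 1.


Formula: (x3 IMPLIES NOT x4) over 6 vars (64 rows)
Evaluate each row (x1, x2, x3, x4, x5, x6 as bits, MSB first):
  row 0 [000000]: (0 IMPLIES NOT 0) -> 1
  row 1 [000001]: (0 IMPLIES NOT 0) -> 1
  row 2 [000010]: (0 IMPLIES NOT 0) -> 1
  row 3 [000011]: (0 IMPLIES NOT 0) -> 1
  row 4 [000100]: (0 IMPLIES NOT 1) -> 1
  (every remaining row is evaluated the same way; all 64 results are listed next)
Full result column, 8 rows per line (x1,x2,x3 fixed per line; x4,x5,x6 runs 000..111 left to right):
  rows 0-7 [x1,x2,x3=000]: 11111111  (ones: 8)
  rows 8-15 [x1,x2,x3=001]: 11110000  (ones: 4)
  rows 16-23 [x1,x2,x3=010]: 11111111  (ones: 8)
  rows 24-31 [x1,x2,x3=011]: 11110000  (ones: 4)
  rows 32-39 [x1,x2,x3=100]: 11111111  (ones: 8)
  rows 40-47 [x1,x2,x3=101]: 11110000  (ones: 4)
  rows 48-55 [x1,x2,x3=110]: 11111111  (ones: 8)
  rows 56-63 [x1,x2,x3=111]: 11110000  (ones: 4)
Count of 1-rows = 8+4+8+4+8+4+8+4 = 48

48


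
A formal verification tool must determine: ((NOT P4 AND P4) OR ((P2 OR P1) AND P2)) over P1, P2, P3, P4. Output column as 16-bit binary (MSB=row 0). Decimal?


Formula: ((NOT P4 AND P4) OR ((P2 OR P1) AND P2)) over P1, P2, P3, P4 (16 rows)
Evaluate each row (bits = P1,P2,P3,P4, MSB first):
  row 0 [0000]: ((NOT 0 AND 0) OR ((0 OR 0) AND 0)) -> 0
  row 1 [0001]: ((NOT 1 AND 1) OR ((0 OR 0) AND 0)) -> 0
  row 2 [0010]: ((NOT 0 AND 0) OR ((0 OR 0) AND 0)) -> 0
  row 3 [0011]: ((NOT 1 AND 1) OR ((0 OR 0) AND 0)) -> 0
  row 4 [0100]: ((NOT 0 AND 0) OR ((1 OR 0) AND 1)) -> 1
  row 5 [0101]: ((NOT 1 AND 1) OR ((1 OR 0) AND 1)) -> 1
  row 6 [0110]: ((NOT 0 AND 0) OR ((1 OR 0) AND 1)) -> 1
  row 7 [0111]: ((NOT 1 AND 1) OR ((1 OR 0) AND 1)) -> 1
  row 8 [1000]: ((NOT 0 AND 0) OR ((0 OR 1) AND 0)) -> 0
  row 9 [1001]: ((NOT 1 AND 1) OR ((0 OR 1) AND 0)) -> 0
  row 10 [1010]: ((NOT 0 AND 0) OR ((0 OR 1) AND 0)) -> 0
  row 11 [1011]: ((NOT 1 AND 1) OR ((0 OR 1) AND 0)) -> 0
  row 12 [1100]: ((NOT 0 AND 0) OR ((1 OR 1) AND 1)) -> 1
  row 13 [1101]: ((NOT 1 AND 1) OR ((1 OR 1) AND 1)) -> 1
  row 14 [1110]: ((NOT 0 AND 0) OR ((1 OR 1) AND 1)) -> 1
  row 15 [1111]: ((NOT 1 AND 1) OR ((1 OR 1) AND 1)) -> 1
Full result column, 4 rows per line (P1,P2 fixed per line; P3,P4 runs 00..11 left to right):
  rows 0-3 [P1,P2=00]: 0000  = hex 0
  rows 4-7 [P1,P2=01]: 1111  = hex F
  rows 8-11 [P1,P2=10]: 0000  = hex 0
  rows 12-15 [P1,P2=11]: 1111  = hex F
Output column (row 0 .. row 15) = 0000111100001111
Output column grouped in 4s = 0000 1111 0000 1111 = 0x0F0F
Convert to decimal digit by digit (value = value*16 + digit):
  0 -> 0
  0*16 + 15 (F) = 15
  15*16 + 0 = 240
  240*16 + 15 (F) = 3855
Decimal = 3855

3855


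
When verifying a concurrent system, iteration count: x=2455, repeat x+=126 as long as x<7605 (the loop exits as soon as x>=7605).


Step 1: x goes from 2455 toward 7605 by 126; the body runs while x<7605, so iterations = ceil((bound-start)/step)
Step 2: Distance=5150
Step 3: ceil(5150/126)=41

41


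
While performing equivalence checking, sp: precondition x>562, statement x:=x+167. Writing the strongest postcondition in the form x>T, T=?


Formula: sp(P, x:=E) = exists old_x. (x = E[old_x/x]) AND P[old_x/x] (old_x is the value of x before the assignment; eliminate old_x by solving x = E[old_x/x] for old_x)
Step 1: Precondition P: x>562, i.e. old_x > 562
Step 2: Assignment gives x = old_x + 167, so old_x = x - 167
Step 3: Substitute into P: x - 167 > 562
Step 4: Simplify: x > 562+167 = 729

729


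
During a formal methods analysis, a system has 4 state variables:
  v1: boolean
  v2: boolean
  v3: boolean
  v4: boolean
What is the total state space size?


State space = product of domain sizes of all variables.
Domain sizes:
  v1 (boolean): 2
  v2 (boolean): 2
  v3 (boolean): 2
  v4 (boolean): 2
Product = 2 * 2 * 2 * 2 = 16

16


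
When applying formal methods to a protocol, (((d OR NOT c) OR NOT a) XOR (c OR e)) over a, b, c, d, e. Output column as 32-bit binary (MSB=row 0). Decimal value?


Formula: (((d OR NOT c) OR NOT a) XOR (c OR e)) over a, b, c, d, e (32 rows)
Evaluate each row (bits = a,b,c,d,e, MSB first):
  row 0 [00000]: (((0 OR NOT 0) OR NOT 0) XOR (0 OR 0)) -> 1
  row 1 [00001]: (((0 OR NOT 0) OR NOT 0) XOR (0 OR 1)) -> 0
  row 2 [00010]: (((1 OR NOT 0) OR NOT 0) XOR (0 OR 0)) -> 1
  row 3 [00011]: (((1 OR NOT 0) OR NOT 0) XOR (0 OR 1)) -> 0
  row 4 [00100]: (((0 OR NOT 1) OR NOT 0) XOR (1 OR 0)) -> 0
  row 5 [00101]: (((0 OR NOT 1) OR NOT 0) XOR (1 OR 1)) -> 0
  row 6 [00110]: (((1 OR NOT 1) OR NOT 0) XOR (1 OR 0)) -> 0
  row 7 [00111]: (((1 OR NOT 1) OR NOT 0) XOR (1 OR 1)) -> 0
  row 8 [01000]: (((0 OR NOT 0) OR NOT 0) XOR (0 OR 0)) -> 1
  row 9 [01001]: (((0 OR NOT 0) OR NOT 0) XOR (0 OR 1)) -> 0
  row 10 [01010]: (((1 OR NOT 0) OR NOT 0) XOR (0 OR 0)) -> 1
  row 11 [01011]: (((1 OR NOT 0) OR NOT 0) XOR (0 OR 1)) -> 0
  row 12 [01100]: (((0 OR NOT 1) OR NOT 0) XOR (1 OR 0)) -> 0
  row 13 [01101]: (((0 OR NOT 1) OR NOT 0) XOR (1 OR 1)) -> 0
  row 14 [01110]: (((1 OR NOT 1) OR NOT 0) XOR (1 OR 0)) -> 0
  row 15 [01111]: (((1 OR NOT 1) OR NOT 0) XOR (1 OR 1)) -> 0
  row 16 [10000]: (((0 OR NOT 0) OR NOT 1) XOR (0 OR 0)) -> 1
  row 17 [10001]: (((0 OR NOT 0) OR NOT 1) XOR (0 OR 1)) -> 0
  row 18 [10010]: (((1 OR NOT 0) OR NOT 1) XOR (0 OR 0)) -> 1
  row 19 [10011]: (((1 OR NOT 0) OR NOT 1) XOR (0 OR 1)) -> 0
  row 20 [10100]: (((0 OR NOT 1) OR NOT 1) XOR (1 OR 0)) -> 1
  row 21 [10101]: (((0 OR NOT 1) OR NOT 1) XOR (1 OR 1)) -> 1
  row 22 [10110]: (((1 OR NOT 1) OR NOT 1) XOR (1 OR 0)) -> 0
  row 23 [10111]: (((1 OR NOT 1) OR NOT 1) XOR (1 OR 1)) -> 0
  row 24 [11000]: (((0 OR NOT 0) OR NOT 1) XOR (0 OR 0)) -> 1
  row 25 [11001]: (((0 OR NOT 0) OR NOT 1) XOR (0 OR 1)) -> 0
  row 26 [11010]: (((1 OR NOT 0) OR NOT 1) XOR (0 OR 0)) -> 1
  row 27 [11011]: (((1 OR NOT 0) OR NOT 1) XOR (0 OR 1)) -> 0
  row 28 [11100]: (((0 OR NOT 1) OR NOT 1) XOR (1 OR 0)) -> 1
  row 29 [11101]: (((0 OR NOT 1) OR NOT 1) XOR (1 OR 1)) -> 1
  row 30 [11110]: (((1 OR NOT 1) OR NOT 1) XOR (1 OR 0)) -> 0
  row 31 [11111]: (((1 OR NOT 1) OR NOT 1) XOR (1 OR 1)) -> 0
Full result column, 4 rows per line (a,b,c fixed per line; d,e runs 00..11 left to right):
  rows 0-3 [a,b,c=000]: 1010  = hex A
  rows 4-7 [a,b,c=001]: 0000  = hex 0
  rows 8-11 [a,b,c=010]: 1010  = hex A
  rows 12-15 [a,b,c=011]: 0000  = hex 0
  rows 16-19 [a,b,c=100]: 1010  = hex A
  rows 20-23 [a,b,c=101]: 1100  = hex C
  rows 24-27 [a,b,c=110]: 1010  = hex A
  rows 28-31 [a,b,c=111]: 1100  = hex C
Output column (row 0 .. row 31) = 10100000101000001010110010101100
Output column grouped in 4s = 1010 0000 1010 0000 1010 1100 1010 1100 = 0xA0A0ACAC
Convert to decimal digit by digit (value = value*16 + digit):
  A -> 10
  10*16 + 0 = 160
  160*16 + 10 (A) = 2570
  2570*16 + 0 = 41120
  41120*16 + 10 (A) = 657930
  657930*16 + 12 (C) = 10526892
  10526892*16 + 10 (A) = 168430282
  168430282*16 + 12 (C) = 2694884524
Decimal = 2694884524

2694884524


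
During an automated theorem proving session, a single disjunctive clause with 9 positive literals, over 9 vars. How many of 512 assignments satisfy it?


Step 1: Total=2^9=512
Step 2: Unsat when all 9 false: 2^0=1
Step 3: Sat=512-1=511

511


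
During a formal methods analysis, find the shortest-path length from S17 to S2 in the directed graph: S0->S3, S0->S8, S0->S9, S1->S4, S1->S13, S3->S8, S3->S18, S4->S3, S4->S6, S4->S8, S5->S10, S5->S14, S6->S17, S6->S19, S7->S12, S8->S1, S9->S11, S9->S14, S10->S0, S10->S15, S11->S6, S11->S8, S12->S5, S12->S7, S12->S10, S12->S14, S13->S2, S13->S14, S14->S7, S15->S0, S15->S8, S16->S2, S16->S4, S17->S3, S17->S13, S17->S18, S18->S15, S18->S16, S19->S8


BFS layer-by-layer from S17:
  dist 0: {S17}
  dist 1: {S3, S13, S18}
  dist 2: {S2, S8, S14, S15, S16}
  -> S2 reached at distance 2
Shortest path length = 2

2


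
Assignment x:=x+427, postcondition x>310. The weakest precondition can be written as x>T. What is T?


Formula: wp(x:=E, P) = P[E/x] (substitute E for x in postcondition)
Step 1: Postcondition: x>310
Step 2: Substitute x+427 for x: x+427>310
Step 3: Solve for x: x > 310-427 = -117

-117


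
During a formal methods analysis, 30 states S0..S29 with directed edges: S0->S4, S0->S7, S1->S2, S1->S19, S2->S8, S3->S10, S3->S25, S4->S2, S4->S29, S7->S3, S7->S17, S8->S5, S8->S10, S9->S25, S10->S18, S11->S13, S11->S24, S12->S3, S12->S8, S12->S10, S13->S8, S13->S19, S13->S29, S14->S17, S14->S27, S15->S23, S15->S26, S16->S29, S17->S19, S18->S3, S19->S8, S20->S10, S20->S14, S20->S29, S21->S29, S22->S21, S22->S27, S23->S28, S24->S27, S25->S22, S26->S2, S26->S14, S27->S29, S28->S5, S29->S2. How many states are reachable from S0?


BFS from S0:
  layer 0: {S0}
  layer 1: {S4, S7}
  layer 2: {S2, S3, S17, S29}
  layer 3: {S8, S10, S19, S25}
  layer 4: {S5, S18, S22}
  layer 5: {S21, S27}
Reachable set: {S0, S2, S3, S4, S5, S7, S8, S10, S17, S18, S19, S21, S22, S25, S27, S29}
Count = 16

16


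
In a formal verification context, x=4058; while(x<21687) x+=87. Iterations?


Step 1: x goes from 4058 toward 21687 by 87; the body runs while x<21687, so iterations = ceil((bound-start)/step)
Step 2: Distance=17629
Step 3: ceil(17629/87)=203

203


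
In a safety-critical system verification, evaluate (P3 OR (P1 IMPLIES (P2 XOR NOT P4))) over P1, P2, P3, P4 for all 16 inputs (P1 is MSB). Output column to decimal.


Formula: (P3 OR (P1 IMPLIES (P2 XOR NOT P4))) over P1, P2, P3, P4 (16 rows)
Evaluate each row (bits = P1,P2,P3,P4, MSB first):
  row 0 [0000]: (0 OR (0 IMPLIES (0 XOR NOT 0))) -> 1
  row 1 [0001]: (0 OR (0 IMPLIES (0 XOR NOT 1))) -> 1
  row 2 [0010]: (1 OR (0 IMPLIES (0 XOR NOT 0))) -> 1
  row 3 [0011]: (1 OR (0 IMPLIES (0 XOR NOT 1))) -> 1
  row 4 [0100]: (0 OR (0 IMPLIES (1 XOR NOT 0))) -> 1
  row 5 [0101]: (0 OR (0 IMPLIES (1 XOR NOT 1))) -> 1
  row 6 [0110]: (1 OR (0 IMPLIES (1 XOR NOT 0))) -> 1
  row 7 [0111]: (1 OR (0 IMPLIES (1 XOR NOT 1))) -> 1
  row 8 [1000]: (0 OR (1 IMPLIES (0 XOR NOT 0))) -> 1
  row 9 [1001]: (0 OR (1 IMPLIES (0 XOR NOT 1))) -> 0
  row 10 [1010]: (1 OR (1 IMPLIES (0 XOR NOT 0))) -> 1
  row 11 [1011]: (1 OR (1 IMPLIES (0 XOR NOT 1))) -> 1
  row 12 [1100]: (0 OR (1 IMPLIES (1 XOR NOT 0))) -> 0
  row 13 [1101]: (0 OR (1 IMPLIES (1 XOR NOT 1))) -> 1
  row 14 [1110]: (1 OR (1 IMPLIES (1 XOR NOT 0))) -> 1
  row 15 [1111]: (1 OR (1 IMPLIES (1 XOR NOT 1))) -> 1
Full result column, 4 rows per line (P1,P2 fixed per line; P3,P4 runs 00..11 left to right):
  rows 0-3 [P1,P2=00]: 1111  = hex F
  rows 4-7 [P1,P2=01]: 1111  = hex F
  rows 8-11 [P1,P2=10]: 1011  = hex B
  rows 12-15 [P1,P2=11]: 0111  = hex 7
Output column (row 0 .. row 15) = 1111111110110111
Output column grouped in 4s = 1111 1111 1011 0111 = 0xFFB7
Convert to decimal digit by digit (value = value*16 + digit):
  F -> 15
  15*16 + 15 (F) = 255
  255*16 + 11 (B) = 4091
  4091*16 + 7 = 65463
Decimal = 65463

65463
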